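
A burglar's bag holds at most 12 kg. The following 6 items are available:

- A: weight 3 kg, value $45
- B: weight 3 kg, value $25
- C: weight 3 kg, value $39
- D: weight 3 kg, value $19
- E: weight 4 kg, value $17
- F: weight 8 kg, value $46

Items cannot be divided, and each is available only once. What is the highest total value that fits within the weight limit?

This is a 0/1 knapsack; check combinations near the capacity.
- A+B+C+D: weight 3+3+3+3=12, value 45+25+39+19=128
- A+B+C: weight 3+3+3=9, value 45+25+39=109
- A+C+D: weight 3+3+3=9, value 45+39+19=103
Best: $128.

$128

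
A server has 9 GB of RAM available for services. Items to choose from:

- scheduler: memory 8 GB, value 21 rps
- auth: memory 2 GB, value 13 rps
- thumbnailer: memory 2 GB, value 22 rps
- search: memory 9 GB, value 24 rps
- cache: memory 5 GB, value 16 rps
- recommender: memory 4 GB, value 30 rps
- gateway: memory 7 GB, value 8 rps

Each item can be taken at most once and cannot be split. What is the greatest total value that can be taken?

65 rps

Check high-value combinations within 9 GB:
- auth+thumbnailer+recommender: memory 2+2+4=8, value 13+22+30=65
- thumbnailer+recommender: memory 2+4=6, value 22+30=52
- auth+thumbnailer+cache: memory 2+2+5=9, value 13+22+16=51
- cache+recommender: memory 5+4=9, value 16+30=46
Best: 65 rps.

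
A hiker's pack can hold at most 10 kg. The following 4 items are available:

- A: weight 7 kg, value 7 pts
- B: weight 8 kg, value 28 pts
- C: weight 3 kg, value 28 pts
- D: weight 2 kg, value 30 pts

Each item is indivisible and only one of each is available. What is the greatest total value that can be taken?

58 pts

Check high-value combinations within 10 kg:
- C+D: weight 3+2=5, value 28+30=58
- B+D: weight 8+2=10, value 28+30=58
- A+D: weight 7+2=9, value 7+30=37
Best: 58 pts.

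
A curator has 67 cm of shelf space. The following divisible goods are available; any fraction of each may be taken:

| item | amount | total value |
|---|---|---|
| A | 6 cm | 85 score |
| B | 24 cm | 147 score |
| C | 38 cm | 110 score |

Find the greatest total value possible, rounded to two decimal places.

339.11

Take in order of value per unit:
- A (85/6 per unit): all 6 → value 85, running total 85.00
- B (147/24 per unit): all 24 → value 147, running total 232.00
- C (110/38 per unit): 37 of 38 → value 37×110/38 = 107.1053, running total 339.11
Total 339.11.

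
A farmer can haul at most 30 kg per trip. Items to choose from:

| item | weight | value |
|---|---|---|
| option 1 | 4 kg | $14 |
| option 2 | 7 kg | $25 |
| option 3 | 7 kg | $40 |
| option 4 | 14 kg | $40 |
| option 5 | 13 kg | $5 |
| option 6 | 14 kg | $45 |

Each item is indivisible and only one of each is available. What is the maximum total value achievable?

$110

Check high-value combinations within 30 kg:
- option 2+option 3+option 6: weight 7+7+14=28, value 25+40+45=110
- option 2+option 3+option 4: weight 7+7+14=28, value 25+40+40=105
- option 1+option 3+option 6: weight 4+7+14=25, value 14+40+45=99
- option 1+option 3+option 4: weight 4+7+14=25, value 14+40+40=94
Best: $110.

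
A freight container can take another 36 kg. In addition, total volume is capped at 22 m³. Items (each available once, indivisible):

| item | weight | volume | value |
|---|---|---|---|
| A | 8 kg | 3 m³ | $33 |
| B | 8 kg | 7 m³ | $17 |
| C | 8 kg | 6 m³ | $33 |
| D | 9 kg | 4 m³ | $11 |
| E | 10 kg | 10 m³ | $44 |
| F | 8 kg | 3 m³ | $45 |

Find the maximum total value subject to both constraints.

$155

Feasible sets respecting both limits:
- A+C+E+F: weight 34, volume 22, value 155
- A+D+E+F: weight 35, volume 20, value 133
- A+B+C+F: weight 32, volume 19, value 128
Best: $155.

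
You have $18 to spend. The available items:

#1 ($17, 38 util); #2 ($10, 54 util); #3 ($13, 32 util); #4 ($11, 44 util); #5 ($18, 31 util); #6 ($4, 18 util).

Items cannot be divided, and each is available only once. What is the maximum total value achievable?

72 util

Check high-value combinations within $18:
- #2+#6: cost 10+4=14, value 54+18=72
- #4+#6: cost 11+4=15, value 44+18=62
- #2: cost 10, value 54
- #3+#6: cost 13+4=17, value 32+18=50
Best: 72 util.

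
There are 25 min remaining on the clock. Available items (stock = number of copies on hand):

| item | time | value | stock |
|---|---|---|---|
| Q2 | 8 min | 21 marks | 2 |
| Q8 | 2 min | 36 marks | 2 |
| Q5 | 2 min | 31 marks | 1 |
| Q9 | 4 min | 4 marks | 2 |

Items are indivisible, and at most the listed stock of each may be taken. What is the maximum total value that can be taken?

145 marks

Best selections within time 25 and stock limits:
- 2×Q2 + 2×Q8 + 1×Q5: time 22, value 145
- 1×Q2 + 2×Q8 + 1×Q5 + 2×Q9: time 22, value 132
- 1×Q2 + 2×Q8 + 1×Q5 + 1×Q9: time 18, value 128
Best: 145 marks.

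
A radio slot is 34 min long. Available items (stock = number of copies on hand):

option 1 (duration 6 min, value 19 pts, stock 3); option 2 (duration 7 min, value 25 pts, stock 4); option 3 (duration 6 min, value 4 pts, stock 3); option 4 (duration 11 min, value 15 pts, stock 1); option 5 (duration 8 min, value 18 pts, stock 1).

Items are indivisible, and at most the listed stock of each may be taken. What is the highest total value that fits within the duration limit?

Top feasible selections:
- 1×option 1 + 4×option 2: duration 34, value 119
- 2×option 1 + 3×option 2: duration 33, value 113
Best: 119 pts.

119 pts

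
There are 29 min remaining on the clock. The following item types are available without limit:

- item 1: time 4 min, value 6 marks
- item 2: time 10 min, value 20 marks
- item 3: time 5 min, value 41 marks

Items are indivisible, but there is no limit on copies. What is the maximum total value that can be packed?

211 marks

Best value-per-unit is item 3 at 41/5; filling with it alone gives 5×41 = 205.
Optimal mix: 1×item 1 + 5×item 3 → time 29, value 211.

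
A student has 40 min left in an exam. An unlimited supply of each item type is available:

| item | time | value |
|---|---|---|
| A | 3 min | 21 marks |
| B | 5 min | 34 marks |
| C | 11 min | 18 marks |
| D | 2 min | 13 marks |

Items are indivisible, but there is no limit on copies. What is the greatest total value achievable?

Best value-per-unit is A at 21/3; filling with it alone gives 13×21 = 273.
Optimal mix: 12×A + 2×D → time 40, value 278.

278 marks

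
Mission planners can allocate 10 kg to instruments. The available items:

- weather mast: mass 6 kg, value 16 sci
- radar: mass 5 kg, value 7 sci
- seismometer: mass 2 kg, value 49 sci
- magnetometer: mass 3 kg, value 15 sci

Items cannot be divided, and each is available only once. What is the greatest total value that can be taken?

Check high-value combinations within 10 kg:
- radar+seismometer+magnetometer: mass 5+2+3=10, value 7+49+15=71
- weather mast+seismometer: mass 6+2=8, value 16+49=65
- seismometer+magnetometer: mass 2+3=5, value 49+15=64
Best: 71 sci.

71 sci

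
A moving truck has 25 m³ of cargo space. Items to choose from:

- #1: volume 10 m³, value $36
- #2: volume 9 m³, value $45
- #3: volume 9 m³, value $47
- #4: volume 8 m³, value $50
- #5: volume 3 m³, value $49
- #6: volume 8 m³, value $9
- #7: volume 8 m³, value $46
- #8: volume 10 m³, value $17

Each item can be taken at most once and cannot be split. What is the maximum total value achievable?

Check high-value combinations within 25 m³:
- #3+#4+#5: volume 9+8+3=20, value 47+50+49=146
- #4+#5+#7: volume 8+3+8=19, value 50+49+46=145
- #2+#4+#5: volume 9+8+3=20, value 45+50+49=144
Best: $146.

$146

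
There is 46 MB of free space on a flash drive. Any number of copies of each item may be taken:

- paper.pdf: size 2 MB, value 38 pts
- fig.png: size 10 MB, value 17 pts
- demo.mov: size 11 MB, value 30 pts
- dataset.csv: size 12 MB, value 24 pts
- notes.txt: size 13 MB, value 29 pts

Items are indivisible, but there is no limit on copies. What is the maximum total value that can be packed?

874 pts

Best value-per-unit is paper.pdf at 38/2, and filling with it alone uses size 23×2=46. No mix of the others beats 23×38 = 874.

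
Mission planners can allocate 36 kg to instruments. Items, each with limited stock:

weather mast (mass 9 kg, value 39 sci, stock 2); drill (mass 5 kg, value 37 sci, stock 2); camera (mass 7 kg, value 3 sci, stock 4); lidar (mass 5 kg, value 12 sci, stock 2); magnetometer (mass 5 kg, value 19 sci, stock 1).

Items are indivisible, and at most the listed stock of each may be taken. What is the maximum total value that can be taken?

Top feasible selections:
- 2×weather mast + 2×drill + 1×magnetometer: mass 33, value 171
- 2×weather mast + 2×drill + 1×lidar: mass 33, value 164
Best: 171 sci.

171 sci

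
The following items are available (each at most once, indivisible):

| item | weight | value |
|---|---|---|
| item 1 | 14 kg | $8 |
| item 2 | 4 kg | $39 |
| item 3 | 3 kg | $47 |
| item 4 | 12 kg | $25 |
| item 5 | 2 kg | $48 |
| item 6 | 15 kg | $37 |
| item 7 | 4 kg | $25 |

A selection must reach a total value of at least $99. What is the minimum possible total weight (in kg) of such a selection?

9

Subsets with value ≥ 99, sorted by total weight:
- item 2+item 3+item 5: weight 9, value 134
- item 3+item 5+item 7: weight 9, value 120
- item 2+item 5+item 7: weight 10, value 112
- item 2+item 3+item 7: weight 11, value 111
Minimum weight: 9 kg.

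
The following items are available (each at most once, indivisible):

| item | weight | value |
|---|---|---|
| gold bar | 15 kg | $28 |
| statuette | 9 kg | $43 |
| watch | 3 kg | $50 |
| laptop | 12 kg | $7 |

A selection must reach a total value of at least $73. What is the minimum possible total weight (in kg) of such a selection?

Subsets with value ≥ 73, sorted by total weight:
- statuette+watch: weight 12, value 93
- gold bar+watch: weight 18, value 78
- statuette+watch+laptop: weight 24, value 100
- gold bar+statuette+watch: weight 27, value 121
Minimum weight: 12 kg.

12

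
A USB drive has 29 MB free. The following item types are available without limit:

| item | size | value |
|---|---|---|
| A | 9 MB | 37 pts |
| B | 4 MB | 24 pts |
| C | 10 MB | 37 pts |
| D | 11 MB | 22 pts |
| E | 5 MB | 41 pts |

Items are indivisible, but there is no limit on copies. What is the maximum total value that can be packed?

229 pts

Best value-per-unit is E at 41/5; filling with it alone gives 5×41 = 205.
Optimal mix: 1×B + 5×E → size 29, value 229.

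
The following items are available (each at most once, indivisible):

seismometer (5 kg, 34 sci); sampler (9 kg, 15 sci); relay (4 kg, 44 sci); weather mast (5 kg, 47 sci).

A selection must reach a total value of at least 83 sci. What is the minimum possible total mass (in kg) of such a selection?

9

Subsets with value ≥ 83, sorted by total mass:
- relay+weather mast: mass 9, value 91
- seismometer+relay+weather mast: mass 14, value 125
- sampler+relay+weather mast: mass 18, value 106
- seismometer+sampler+relay: mass 18, value 93
Minimum mass: 9 kg.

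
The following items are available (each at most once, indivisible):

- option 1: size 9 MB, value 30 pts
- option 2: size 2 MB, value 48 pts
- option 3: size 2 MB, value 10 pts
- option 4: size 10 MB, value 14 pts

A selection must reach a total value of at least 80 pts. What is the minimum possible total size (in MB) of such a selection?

Subsets with value ≥ 80, sorted by total size:
- option 1+option 2+option 3: size 13, value 88
- option 1+option 2+option 4: size 21, value 92
Minimum size: 13 MB.

13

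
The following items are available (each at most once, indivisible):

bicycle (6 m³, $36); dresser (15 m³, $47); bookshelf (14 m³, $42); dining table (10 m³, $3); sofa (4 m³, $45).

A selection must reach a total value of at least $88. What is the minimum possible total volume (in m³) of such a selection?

Subsets with value ≥ 88, sorted by total volume:
- dresser+sofa: volume 19, value 92
- bicycle+bookshelf+sofa: volume 24, value 123
Minimum volume: 19 m³.

19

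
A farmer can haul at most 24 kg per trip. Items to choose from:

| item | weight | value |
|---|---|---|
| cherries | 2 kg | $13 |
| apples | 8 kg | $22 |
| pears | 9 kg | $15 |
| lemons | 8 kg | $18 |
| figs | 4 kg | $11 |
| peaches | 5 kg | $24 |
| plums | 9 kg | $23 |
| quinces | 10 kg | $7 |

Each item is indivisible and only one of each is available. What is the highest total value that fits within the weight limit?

$82

Check high-value combinations within 24 kg:
- cherries+apples+peaches+plums: weight 2+8+5+9=24, value 13+22+24+23=82
- cherries+lemons+peaches+plums: weight 2+8+5+9=24, value 13+18+24+23=78
- cherries+apples+lemons+peaches: weight 2+8+8+5=23, value 13+22+18+24=77
Best: $82.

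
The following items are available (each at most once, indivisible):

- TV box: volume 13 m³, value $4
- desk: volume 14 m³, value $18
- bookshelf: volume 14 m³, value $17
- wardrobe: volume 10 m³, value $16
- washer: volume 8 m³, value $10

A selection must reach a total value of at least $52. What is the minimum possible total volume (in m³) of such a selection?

Subsets with value ≥ 52, sorted by total volume:
- desk+bookshelf+wardrobe+washer: volume 46, value 61
- TV box+desk+bookshelf+wardrobe: volume 51, value 55
- TV box+desk+bookshelf+wardrobe+washer: volume 59, value 65
Minimum volume: 46 m³.

46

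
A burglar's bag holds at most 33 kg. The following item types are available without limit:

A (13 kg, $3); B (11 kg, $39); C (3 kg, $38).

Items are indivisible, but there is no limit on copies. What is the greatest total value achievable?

$418

Best value-per-unit is C at 38/3, and filling with it alone uses weight 11×3=33. No mix of the others beats 11×38 = 418.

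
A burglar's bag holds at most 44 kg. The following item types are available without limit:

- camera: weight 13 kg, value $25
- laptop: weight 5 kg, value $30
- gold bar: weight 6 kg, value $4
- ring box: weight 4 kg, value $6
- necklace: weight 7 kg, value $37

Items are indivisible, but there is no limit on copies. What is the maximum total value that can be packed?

$254

Best value-per-unit is laptop at 30/5; filling with it alone gives 8×30 = 240.
Optimal mix: 6×laptop + 2×necklace → weight 44, value 254.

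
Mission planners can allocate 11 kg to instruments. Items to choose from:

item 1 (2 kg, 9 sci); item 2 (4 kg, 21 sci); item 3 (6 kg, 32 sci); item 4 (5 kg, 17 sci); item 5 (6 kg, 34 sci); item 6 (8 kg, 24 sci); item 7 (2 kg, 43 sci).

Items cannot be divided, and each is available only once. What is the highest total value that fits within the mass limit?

86 sci

This is a 0/1 knapsack; check combinations near the capacity.
- item 1+item 5+item 7: mass 2+6+2=10, value 9+34+43=86
- item 1+item 3+item 7: mass 2+6+2=10, value 9+32+43=84
- item 2+item 4+item 7: mass 4+5+2=11, value 21+17+43=81
- item 5+item 7: mass 6+2=8, value 34+43=77
Best: 86 sci.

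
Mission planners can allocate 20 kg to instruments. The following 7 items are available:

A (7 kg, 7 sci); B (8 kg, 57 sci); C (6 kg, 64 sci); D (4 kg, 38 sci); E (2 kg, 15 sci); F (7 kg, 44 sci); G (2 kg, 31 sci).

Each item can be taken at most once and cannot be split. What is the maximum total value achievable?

This is a 0/1 knapsack; check combinations near the capacity.
- B+C+D+G: mass 8+6+4+2=20, value 57+64+38+31=190
- C+D+F+G: mass 6+4+7+2=19, value 64+38+44+31=177
- B+C+D+E: mass 8+6+4+2=20, value 57+64+38+15=174
- B+C+E+G: mass 8+6+2+2=18, value 57+64+15+31=167
- C+D+E+F: mass 6+4+2+7=19, value 64+38+15+44=161
Best: 190 sci.

190 sci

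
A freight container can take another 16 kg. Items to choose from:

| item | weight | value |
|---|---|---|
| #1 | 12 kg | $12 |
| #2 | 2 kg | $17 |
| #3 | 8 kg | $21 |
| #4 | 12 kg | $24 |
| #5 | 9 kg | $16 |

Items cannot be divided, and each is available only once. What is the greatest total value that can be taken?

Check high-value combinations within 16 kg:
- #2+#4: weight 2+12=14, value 17+24=41
- #2+#3: weight 2+8=10, value 17+21=38
- #2+#5: weight 2+9=11, value 17+16=33
- #1+#2: weight 12+2=14, value 12+17=29
- #4: weight 12, value 24
Best: $41.

$41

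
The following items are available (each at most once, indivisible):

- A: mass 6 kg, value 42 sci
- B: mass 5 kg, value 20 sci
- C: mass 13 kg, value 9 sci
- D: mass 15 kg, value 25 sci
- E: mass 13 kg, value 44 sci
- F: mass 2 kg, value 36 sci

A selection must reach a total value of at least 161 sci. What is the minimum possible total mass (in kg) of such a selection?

41

Subsets with value ≥ 161, sorted by total mass:
- A+B+D+E+F: mass 41, value 167
- A+B+C+D+E+F: mass 54, value 176
Minimum mass: 41 kg.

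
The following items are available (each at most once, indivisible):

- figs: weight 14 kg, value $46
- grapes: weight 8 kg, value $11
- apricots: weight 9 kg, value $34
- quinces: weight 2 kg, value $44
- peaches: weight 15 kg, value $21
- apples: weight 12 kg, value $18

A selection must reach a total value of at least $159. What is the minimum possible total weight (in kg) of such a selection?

Subsets with value ≥ 159, sorted by total weight:
- figs+apricots+quinces+peaches+apples: weight 52, value 163
- figs+grapes+apricots+quinces+peaches+apples: weight 60, value 174
Minimum weight: 52 kg.

52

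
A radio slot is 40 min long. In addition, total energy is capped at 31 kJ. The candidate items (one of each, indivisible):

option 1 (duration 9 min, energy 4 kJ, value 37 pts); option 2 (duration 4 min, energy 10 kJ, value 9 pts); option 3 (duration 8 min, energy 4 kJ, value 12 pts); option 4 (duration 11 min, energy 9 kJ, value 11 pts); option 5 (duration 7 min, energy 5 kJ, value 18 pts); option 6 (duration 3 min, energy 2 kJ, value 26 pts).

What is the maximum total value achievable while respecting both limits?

Feasible sets respecting both limits:
- option 1+option 3+option 4+option 5+option 6: duration 38, energy 24, value 104
- option 1+option 2+option 3+option 5+option 6: duration 31, energy 25, value 102
- option 1+option 2+option 4+option 5+option 6: duration 34, energy 30, value 101
Best: 104 pts.

104 pts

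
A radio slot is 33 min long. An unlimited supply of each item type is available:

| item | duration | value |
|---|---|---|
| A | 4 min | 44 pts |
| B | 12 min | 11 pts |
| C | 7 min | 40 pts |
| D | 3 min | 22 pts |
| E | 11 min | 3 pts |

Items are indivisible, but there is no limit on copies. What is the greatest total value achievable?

Best value-per-unit is A at 44/4, and filling with it alone uses duration 8×4=32. No mix of the others beats 8×44 = 352.

352 pts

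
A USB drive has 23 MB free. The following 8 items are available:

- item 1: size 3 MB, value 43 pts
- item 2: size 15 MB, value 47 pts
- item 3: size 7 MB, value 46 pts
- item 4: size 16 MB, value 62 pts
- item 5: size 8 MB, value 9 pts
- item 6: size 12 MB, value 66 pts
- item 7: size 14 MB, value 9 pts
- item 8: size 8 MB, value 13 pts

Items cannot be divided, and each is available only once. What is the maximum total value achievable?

155 pts

Check high-value combinations within 23 MB:
- item 1+item 3+item 6: size 3+7+12=22, value 43+46+66=155
- item 1+item 6+item 8: size 3+12+8=23, value 43+66+13=122
- item 1+item 5+item 6: size 3+8+12=23, value 43+9+66=118
Best: 155 pts.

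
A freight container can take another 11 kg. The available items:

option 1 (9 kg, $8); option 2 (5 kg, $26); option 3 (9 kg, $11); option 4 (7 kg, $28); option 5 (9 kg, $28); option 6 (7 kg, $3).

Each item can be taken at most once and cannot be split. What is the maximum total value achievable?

$28

Check high-value combinations within 11 kg:
- option 4: weight 7, value 28
- option 5: weight 9, value 28
- option 2: weight 5, value 26
- option 3: weight 9, value 11
- option 1: weight 9, value 8
Best: $28.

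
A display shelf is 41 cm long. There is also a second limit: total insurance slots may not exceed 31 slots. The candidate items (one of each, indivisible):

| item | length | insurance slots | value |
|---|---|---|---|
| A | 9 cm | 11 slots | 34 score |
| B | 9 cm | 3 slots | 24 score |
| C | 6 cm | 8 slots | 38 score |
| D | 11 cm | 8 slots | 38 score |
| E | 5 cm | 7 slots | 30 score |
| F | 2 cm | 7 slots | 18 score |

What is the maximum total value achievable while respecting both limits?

134 score

Feasible sets respecting both limits:
- A+B+C+D: length 35, insurance slots 30, value 134
- B+C+D+E: length 31, insurance slots 26, value 130
- A+B+C+E: length 29, insurance slots 29, value 126
- A+B+D+E: length 34, insurance slots 29, value 126
Best: 134 score.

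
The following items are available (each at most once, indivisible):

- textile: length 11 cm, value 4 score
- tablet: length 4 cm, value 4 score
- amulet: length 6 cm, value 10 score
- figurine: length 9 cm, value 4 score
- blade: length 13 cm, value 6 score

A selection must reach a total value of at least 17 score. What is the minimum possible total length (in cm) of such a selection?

Subsets with value ≥ 17, sorted by total length:
- tablet+amulet+figurine: length 19, value 18
- textile+tablet+amulet: length 21, value 18
- tablet+amulet+blade: length 23, value 20
Minimum length: 19 cm.

19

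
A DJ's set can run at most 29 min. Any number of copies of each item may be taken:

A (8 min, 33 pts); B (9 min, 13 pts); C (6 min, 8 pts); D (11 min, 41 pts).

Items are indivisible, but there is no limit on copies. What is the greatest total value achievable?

Best value-per-unit is A at 33/8; filling with it alone gives 3×33 = 99.
Optimal mix: 2×A + 1×D → duration 27, value 107.

107 pts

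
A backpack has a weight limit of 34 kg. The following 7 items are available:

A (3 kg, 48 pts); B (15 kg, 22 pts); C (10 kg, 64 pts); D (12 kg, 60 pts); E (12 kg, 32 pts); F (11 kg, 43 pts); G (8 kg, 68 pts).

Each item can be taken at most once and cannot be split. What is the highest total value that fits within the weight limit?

240 pts

Check high-value combinations within 34 kg:
- A+C+D+G: weight 3+10+12+8=33, value 48+64+60+68=240
- A+C+F+G: weight 3+10+11+8=32, value 48+64+43+68=223
- A+D+F+G: weight 3+12+11+8=34, value 48+60+43+68=219
Best: 240 pts.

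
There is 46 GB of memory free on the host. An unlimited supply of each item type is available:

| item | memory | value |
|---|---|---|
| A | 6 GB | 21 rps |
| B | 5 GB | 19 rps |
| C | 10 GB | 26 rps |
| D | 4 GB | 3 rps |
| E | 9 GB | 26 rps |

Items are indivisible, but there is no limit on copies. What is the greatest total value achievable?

Best value-per-unit is B at 19/5; filling with it alone gives 9×19 = 171.
Optimal mix: 1×A + 8×B → memory 46, value 173.

173 rps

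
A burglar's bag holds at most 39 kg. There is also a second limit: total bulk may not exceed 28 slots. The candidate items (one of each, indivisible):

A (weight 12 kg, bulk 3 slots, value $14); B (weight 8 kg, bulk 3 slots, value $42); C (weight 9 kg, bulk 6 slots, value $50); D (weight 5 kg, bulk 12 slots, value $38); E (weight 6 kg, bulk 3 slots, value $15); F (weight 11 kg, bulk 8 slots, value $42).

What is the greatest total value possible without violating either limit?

$149

Feasible sets respecting both limits:
- B+C+E+F: weight 34, bulk 20, value 149
- B+C+D+E: weight 28, bulk 24, value 145
- A+B+C+D: weight 34, bulk 24, value 144
Best: $149.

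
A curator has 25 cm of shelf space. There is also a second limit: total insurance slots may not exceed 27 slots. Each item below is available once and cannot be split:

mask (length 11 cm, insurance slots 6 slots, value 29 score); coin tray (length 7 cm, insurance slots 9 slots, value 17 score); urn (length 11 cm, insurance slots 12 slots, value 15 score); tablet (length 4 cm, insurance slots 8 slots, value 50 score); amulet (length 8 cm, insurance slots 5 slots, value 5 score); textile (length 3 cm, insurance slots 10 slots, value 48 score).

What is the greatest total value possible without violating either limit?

127 score

Feasible sets respecting both limits:
- mask+tablet+textile: length 18, insurance slots 24, value 127
- coin tray+tablet+textile: length 14, insurance slots 27, value 115
- tablet+amulet+textile: length 15, insurance slots 23, value 103
- tablet+textile: length 7, insurance slots 18, value 98
Best: 127 score.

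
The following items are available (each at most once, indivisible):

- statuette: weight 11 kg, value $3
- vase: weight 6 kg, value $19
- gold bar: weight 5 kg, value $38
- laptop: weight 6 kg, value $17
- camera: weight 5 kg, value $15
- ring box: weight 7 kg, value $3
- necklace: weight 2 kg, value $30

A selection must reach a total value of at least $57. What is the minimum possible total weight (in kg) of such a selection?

7

Subsets with value ≥ 57, sorted by total weight:
- gold bar+necklace: weight 7, value 68
- vase+gold bar: weight 11, value 57
- gold bar+camera+necklace: weight 12, value 83
Minimum weight: 7 kg.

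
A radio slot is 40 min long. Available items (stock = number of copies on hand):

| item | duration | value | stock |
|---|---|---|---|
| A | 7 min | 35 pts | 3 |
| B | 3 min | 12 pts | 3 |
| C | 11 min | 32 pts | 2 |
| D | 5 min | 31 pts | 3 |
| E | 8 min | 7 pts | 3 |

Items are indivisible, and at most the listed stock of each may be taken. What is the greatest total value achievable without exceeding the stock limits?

Best selections within duration 40 and stock limits:
- 3×A + 1×B + 3×D: duration 39, value 210
- 3×A + 3×B + 2×D: duration 40, value 203
Best: 210 pts.

210 pts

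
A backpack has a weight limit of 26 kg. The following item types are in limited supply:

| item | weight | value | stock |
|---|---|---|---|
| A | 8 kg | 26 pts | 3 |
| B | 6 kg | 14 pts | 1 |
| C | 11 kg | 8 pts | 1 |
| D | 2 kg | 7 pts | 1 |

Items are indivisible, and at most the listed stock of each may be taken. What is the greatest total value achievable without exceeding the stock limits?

85 pts

Best selections within weight 26 and stock limits:
- 3×A + 1×D: weight 26, value 85
- 3×A: weight 24, value 78
- 2×A + 1×B + 1×D: weight 24, value 73
- 2×A + 1×B: weight 22, value 66
Best: 85 pts.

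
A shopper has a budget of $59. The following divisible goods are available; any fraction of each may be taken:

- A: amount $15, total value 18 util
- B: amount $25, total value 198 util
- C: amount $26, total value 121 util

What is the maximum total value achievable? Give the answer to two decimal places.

Take in order of value per unit:
- B (198/25 per unit): all 25 → value 198, running total 198.00
- C (121/26 per unit): all 26 → value 121, running total 319.00
- A (18/15 per unit): 8 of 15 → value 8×18/15 = 9.6000, running total 328.60
Total 328.60.

328.60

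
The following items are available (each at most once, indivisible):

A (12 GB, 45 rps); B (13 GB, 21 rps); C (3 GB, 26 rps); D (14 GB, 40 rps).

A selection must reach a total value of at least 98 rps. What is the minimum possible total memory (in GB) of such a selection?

Subsets with value ≥ 98, sorted by total memory:
- A+C+D: memory 29, value 111
- A+B+D: memory 39, value 106
- A+B+C+D: memory 42, value 132
Minimum memory: 29 GB.

29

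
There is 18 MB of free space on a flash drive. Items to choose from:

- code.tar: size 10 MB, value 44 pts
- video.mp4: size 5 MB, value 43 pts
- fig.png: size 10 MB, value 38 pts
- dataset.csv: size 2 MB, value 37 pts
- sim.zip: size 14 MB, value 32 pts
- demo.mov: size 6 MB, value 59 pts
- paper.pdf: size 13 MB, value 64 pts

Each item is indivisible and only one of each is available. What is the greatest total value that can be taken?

Check high-value combinations within 18 MB:
- code.tar+dataset.csv+demo.mov: size 10+2+6=18, value 44+37+59=140
- video.mp4+dataset.csv+demo.mov: size 5+2+6=13, value 43+37+59=139
- fig.png+dataset.csv+demo.mov: size 10+2+6=18, value 38+37+59=134
Best: 140 pts.

140 pts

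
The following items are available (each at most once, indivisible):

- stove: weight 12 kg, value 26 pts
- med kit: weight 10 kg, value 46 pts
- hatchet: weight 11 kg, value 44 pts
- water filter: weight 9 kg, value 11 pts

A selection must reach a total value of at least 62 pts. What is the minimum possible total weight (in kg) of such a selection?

21

Subsets with value ≥ 62, sorted by total weight:
- med kit+hatchet: weight 21, value 90
- stove+med kit: weight 22, value 72
Minimum weight: 21 kg.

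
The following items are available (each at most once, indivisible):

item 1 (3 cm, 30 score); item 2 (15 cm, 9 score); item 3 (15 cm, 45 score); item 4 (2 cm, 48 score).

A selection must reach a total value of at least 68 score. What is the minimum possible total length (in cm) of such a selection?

5

Subsets with value ≥ 68, sorted by total length:
- item 1+item 4: length 5, value 78
- item 3+item 4: length 17, value 93
Minimum length: 5 cm.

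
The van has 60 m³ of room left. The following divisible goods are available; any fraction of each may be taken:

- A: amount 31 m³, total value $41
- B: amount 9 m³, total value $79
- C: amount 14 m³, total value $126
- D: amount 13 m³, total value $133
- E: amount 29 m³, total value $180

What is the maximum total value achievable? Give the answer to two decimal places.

Take in order of value per unit:
- D (133/13 per unit): all 13 → value 133, running total 133.00
- C (126/14 per unit): all 14 → value 126, running total 259.00
- B (79/9 per unit): all 9 → value 79, running total 338.00
- E (180/29 per unit): 24 of 29 → value 24×180/29 = 148.9655, running total 486.97
Total 486.97.

486.97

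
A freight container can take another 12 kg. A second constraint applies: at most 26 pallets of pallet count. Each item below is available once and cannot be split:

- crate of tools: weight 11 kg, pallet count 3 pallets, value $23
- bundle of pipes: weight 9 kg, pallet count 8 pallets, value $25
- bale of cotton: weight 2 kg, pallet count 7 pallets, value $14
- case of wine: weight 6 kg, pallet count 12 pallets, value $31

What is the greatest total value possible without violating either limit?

Feasible sets respecting both limits:
- bale of cotton+case of wine: weight 8, pallet count 19, value 45
- bundle of pipes+bale of cotton: weight 11, pallet count 15, value 39
- case of wine: weight 6, pallet count 12, value 31
- bundle of pipes: weight 9, pallet count 8, value 25
Best: $45.

$45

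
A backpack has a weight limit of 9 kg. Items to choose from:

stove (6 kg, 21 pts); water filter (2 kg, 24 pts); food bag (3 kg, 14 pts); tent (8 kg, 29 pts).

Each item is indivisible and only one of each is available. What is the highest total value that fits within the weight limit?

45 pts

Check high-value combinations within 9 kg:
- stove+water filter: weight 6+2=8, value 21+24=45
- water filter+food bag: weight 2+3=5, value 24+14=38
- stove+food bag: weight 6+3=9, value 21+14=35
- tent: weight 8, value 29
Best: 45 pts.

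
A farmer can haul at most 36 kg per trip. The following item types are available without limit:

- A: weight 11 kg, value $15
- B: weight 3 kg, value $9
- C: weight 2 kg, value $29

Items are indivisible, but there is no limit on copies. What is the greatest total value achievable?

Best value-per-unit is C at 29/2, and filling with it alone uses weight 18×2=36. No mix of the others beats 18×29 = 522.

$522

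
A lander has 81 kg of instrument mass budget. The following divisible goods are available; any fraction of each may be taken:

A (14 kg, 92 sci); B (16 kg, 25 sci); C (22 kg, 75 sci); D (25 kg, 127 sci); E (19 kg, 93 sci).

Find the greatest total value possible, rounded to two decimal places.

388.56

Take in order of value per unit:
- A (92/14 per unit): all 14 → value 92, running total 92.00
- D (127/25 per unit): all 25 → value 127, running total 219.00
- E (93/19 per unit): all 19 → value 93, running total 312.00
- C (75/22 per unit): all 22 → value 75, running total 387.00
- B (25/16 per unit): 1 of 16 → value 1×25/16 = 1.5625, running total 388.56
Total 388.56.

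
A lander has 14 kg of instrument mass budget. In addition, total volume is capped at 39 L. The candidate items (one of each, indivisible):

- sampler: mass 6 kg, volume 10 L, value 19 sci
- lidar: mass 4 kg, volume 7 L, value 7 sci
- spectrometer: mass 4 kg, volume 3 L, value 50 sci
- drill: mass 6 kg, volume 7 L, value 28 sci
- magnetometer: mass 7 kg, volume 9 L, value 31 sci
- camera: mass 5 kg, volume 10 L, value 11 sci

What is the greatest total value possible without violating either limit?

85 sci

Feasible sets respecting both limits:
- lidar+spectrometer+drill: mass 14, volume 17, value 85
- spectrometer+magnetometer: mass 11, volume 12, value 81
- spectrometer+drill: mass 10, volume 10, value 78
Best: 85 sci.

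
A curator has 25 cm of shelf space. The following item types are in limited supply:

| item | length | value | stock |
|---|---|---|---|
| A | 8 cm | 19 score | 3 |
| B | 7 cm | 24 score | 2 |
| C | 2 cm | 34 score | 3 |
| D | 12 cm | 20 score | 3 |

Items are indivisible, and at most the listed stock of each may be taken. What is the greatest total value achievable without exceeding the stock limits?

150 score

Best selections within length 25 and stock limits:
- 2×B + 3×C: length 20, value 150
- 1×B + 3×C + 1×D: length 25, value 146
- 1×A + 1×B + 3×C: length 21, value 145
Best: 150 score.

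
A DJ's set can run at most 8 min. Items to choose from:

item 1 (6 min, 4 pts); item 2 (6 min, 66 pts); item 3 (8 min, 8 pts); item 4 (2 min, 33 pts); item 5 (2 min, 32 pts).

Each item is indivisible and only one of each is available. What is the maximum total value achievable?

99 pts

Check high-value combinations within 8 min:
- item 2+item 4: duration 6+2=8, value 66+33=99
- item 2+item 5: duration 6+2=8, value 66+32=98
- item 2: duration 6, value 66
- item 4+item 5: duration 2+2=4, value 33+32=65
Best: 99 pts.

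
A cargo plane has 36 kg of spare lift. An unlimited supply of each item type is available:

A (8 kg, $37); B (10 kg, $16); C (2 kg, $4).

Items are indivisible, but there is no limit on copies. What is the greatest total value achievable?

$156

Best value-per-unit is A at 37/8; filling with it alone gives 4×37 = 148.
Optimal mix: 4×A + 2×C → weight 36, value 156.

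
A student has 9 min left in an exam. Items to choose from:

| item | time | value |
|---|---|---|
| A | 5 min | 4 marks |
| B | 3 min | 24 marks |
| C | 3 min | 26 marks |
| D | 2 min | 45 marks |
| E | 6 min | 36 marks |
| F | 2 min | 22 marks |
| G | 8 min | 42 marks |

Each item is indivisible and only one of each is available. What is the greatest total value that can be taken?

Check high-value combinations within 9 min:
- B+C+D: time 3+3+2=8, value 24+26+45=95
- C+D+F: time 3+2+2=7, value 26+45+22=93
- B+D+F: time 3+2+2=7, value 24+45+22=91
Best: 95 marks.

95 marks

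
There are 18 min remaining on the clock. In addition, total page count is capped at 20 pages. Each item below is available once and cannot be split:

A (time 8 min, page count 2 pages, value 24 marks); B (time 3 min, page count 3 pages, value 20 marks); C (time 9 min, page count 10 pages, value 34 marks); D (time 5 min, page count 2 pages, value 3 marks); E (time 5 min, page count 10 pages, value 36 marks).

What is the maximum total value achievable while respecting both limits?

80 marks

Feasible sets respecting both limits:
- A+B+E: time 16, page count 15, value 80
- C+E: time 14, page count 20, value 70
- A+D+E: time 18, page count 14, value 63
- A+E: time 13, page count 12, value 60
Best: 80 marks.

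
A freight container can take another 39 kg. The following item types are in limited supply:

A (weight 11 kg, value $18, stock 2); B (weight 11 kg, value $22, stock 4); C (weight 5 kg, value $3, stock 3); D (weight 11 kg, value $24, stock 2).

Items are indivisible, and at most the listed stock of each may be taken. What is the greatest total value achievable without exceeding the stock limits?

Top feasible selections:
- 1×B + 1×C + 2×D: weight 38, value 73
- 2×B + 1×C + 1×D: weight 38, value 71
- 1×B + 2×D: weight 33, value 70
- 3×B + 1×C: weight 38, value 69
Best: $73.

$73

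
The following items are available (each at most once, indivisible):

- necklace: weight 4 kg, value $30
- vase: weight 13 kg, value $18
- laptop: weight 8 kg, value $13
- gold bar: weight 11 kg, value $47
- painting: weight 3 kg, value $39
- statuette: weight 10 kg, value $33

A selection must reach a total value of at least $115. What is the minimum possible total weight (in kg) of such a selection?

18

Subsets with value ≥ 115, sorted by total weight:
- necklace+gold bar+painting: weight 18, value 116
- gold bar+painting+statuette: weight 24, value 119
- necklace+laptop+painting+statuette: weight 25, value 115
- necklace+laptop+gold bar+painting: weight 26, value 129
Minimum weight: 18 kg.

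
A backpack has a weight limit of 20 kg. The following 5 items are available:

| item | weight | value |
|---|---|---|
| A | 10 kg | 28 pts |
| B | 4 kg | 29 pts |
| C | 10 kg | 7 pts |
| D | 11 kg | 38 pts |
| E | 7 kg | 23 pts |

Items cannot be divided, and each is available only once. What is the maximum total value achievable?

67 pts

Check high-value combinations within 20 kg:
- B+D: weight 4+11=15, value 29+38=67
- D+E: weight 11+7=18, value 38+23=61
- A+B: weight 10+4=14, value 28+29=57
- B+E: weight 4+7=11, value 29+23=52
Best: 67 pts.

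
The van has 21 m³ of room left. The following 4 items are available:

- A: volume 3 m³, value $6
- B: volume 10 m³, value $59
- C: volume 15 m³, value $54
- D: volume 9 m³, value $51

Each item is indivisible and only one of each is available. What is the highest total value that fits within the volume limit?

This is a 0/1 knapsack; check combinations near the capacity.
- B+D: volume 10+9=19, value 59+51=110
- A+B: volume 3+10=13, value 6+59=65
- A+C: volume 3+15=18, value 6+54=60
- B: volume 10, value 59
Best: $110.

$110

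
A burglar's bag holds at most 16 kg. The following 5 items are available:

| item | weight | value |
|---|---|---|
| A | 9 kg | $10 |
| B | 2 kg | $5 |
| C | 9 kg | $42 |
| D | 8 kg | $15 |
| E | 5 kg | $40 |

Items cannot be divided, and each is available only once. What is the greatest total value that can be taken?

Check high-value combinations within 16 kg:
- B+C+E: weight 2+9+5=16, value 5+42+40=87
- C+E: weight 9+5=14, value 42+40=82
- B+D+E: weight 2+8+5=15, value 5+15+40=60
- D+E: weight 8+5=13, value 15+40=55
- A+B+E: weight 9+2+5=16, value 10+5+40=55
Best: $87.

$87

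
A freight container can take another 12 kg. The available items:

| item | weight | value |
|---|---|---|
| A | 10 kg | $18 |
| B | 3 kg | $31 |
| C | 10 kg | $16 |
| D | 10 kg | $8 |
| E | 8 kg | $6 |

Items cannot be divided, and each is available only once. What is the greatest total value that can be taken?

Check high-value combinations within 12 kg:
- B+E: weight 3+8=11, value 31+6=37
- B: weight 3, value 31
- A: weight 10, value 18
Best: $37.

$37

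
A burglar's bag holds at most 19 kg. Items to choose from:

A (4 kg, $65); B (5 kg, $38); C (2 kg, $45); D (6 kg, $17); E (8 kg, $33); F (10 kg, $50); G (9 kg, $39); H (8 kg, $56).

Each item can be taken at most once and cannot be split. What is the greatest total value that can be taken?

This is a 0/1 knapsack; check combinations near the capacity.
- A+B+C+H: weight 4+5+2+8=19, value 65+38+45+56=204
- A+B+C+E: weight 4+5+2+8=19, value 65+38+45+33=181
- A+C+H: weight 4+2+8=14, value 65+45+56=166
- A+B+C+D: weight 4+5+2+6=17, value 65+38+45+17=165
- A+C+F: weight 4+2+10=16, value 65+45+50=160
Best: $204.

$204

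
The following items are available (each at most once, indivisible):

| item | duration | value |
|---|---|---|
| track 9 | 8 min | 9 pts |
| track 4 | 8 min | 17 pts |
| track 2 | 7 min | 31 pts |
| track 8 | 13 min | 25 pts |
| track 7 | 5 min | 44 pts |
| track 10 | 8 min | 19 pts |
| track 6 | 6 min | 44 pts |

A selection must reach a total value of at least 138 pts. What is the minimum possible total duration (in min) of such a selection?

26

Subsets with value ≥ 138, sorted by total duration:
- track 2+track 7+track 10+track 6: duration 26, value 138
- track 2+track 8+track 7+track 6: duration 31, value 144
- track 4+track 2+track 7+track 10+track 6: duration 34, value 155
- track 9+track 2+track 7+track 10+track 6: duration 34, value 147
Minimum duration: 26 min.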